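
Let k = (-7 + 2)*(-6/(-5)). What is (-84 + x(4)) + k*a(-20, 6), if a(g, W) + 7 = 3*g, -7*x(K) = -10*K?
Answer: 2266/7 ≈ 323.71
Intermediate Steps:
x(K) = 10*K/7 (x(K) = -(-10)*K/7 = 10*K/7)
a(g, W) = -7 + 3*g
k = -6 (k = -(-30)*(-1)/5 = -5*6/5 = -6)
(-84 + x(4)) + k*a(-20, 6) = (-84 + (10/7)*4) - 6*(-7 + 3*(-20)) = (-84 + 40/7) - 6*(-7 - 60) = -548/7 - 6*(-67) = -548/7 + 402 = 2266/7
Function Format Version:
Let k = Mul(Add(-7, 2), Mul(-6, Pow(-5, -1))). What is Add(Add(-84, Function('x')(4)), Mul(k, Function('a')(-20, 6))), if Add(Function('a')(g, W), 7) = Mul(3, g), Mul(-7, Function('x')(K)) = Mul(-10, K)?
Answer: Rational(2266, 7) ≈ 323.71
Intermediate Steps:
Function('x')(K) = Mul(Rational(10, 7), K) (Function('x')(K) = Mul(Rational(-1, 7), Mul(-10, K)) = Mul(Rational(10, 7), K))
Function('a')(g, W) = Add(-7, Mul(3, g))
k = -6 (k = Mul(-5, Mul(-6, Rational(-1, 5))) = Mul(-5, Rational(6, 5)) = -6)
Add(Add(-84, Function('x')(4)), Mul(k, Function('a')(-20, 6))) = Add(Add(-84, Mul(Rational(10, 7), 4)), Mul(-6, Add(-7, Mul(3, -20)))) = Add(Add(-84, Rational(40, 7)), Mul(-6, Add(-7, -60))) = Add(Rational(-548, 7), Mul(-6, -67)) = Add(Rational(-548, 7), 402) = Rational(2266, 7)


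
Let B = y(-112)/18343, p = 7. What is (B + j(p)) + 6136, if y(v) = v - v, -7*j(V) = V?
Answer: 6135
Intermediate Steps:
j(V) = -V/7
y(v) = 0
B = 0 (B = 0/18343 = 0*(1/18343) = 0)
(B + j(p)) + 6136 = (0 - 1/7*7) + 6136 = (0 - 1) + 6136 = -1 + 6136 = 6135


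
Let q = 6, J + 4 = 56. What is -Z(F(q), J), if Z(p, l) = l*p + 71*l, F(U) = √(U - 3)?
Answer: -3692 - 52*√3 ≈ -3782.1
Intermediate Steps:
J = 52 (J = -4 + 56 = 52)
F(U) = √(-3 + U)
Z(p, l) = 71*l + l*p
-Z(F(q), J) = -52*(71 + √(-3 + 6)) = -52*(71 + √3) = -(3692 + 52*√3) = -3692 - 52*√3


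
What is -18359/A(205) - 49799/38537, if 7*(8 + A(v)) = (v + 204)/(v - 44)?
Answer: 796924762448/331687959 ≈ 2402.6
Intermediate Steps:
A(v) = -8 + (204 + v)/(7*(-44 + v)) (A(v) = -8 + ((v + 204)/(v - 44))/7 = -8 + ((204 + v)/(-44 + v))/7 = -8 + (204 + v)/(7*(-44 + v)))
-18359/A(205) - 49799/38537 = -18359*7*(-44 + 205)/(2668 - 55*205) - 49799/38537 = -18359*1127/(2668 - 11275) - 49799*1/38537 = -18359/((1/7)*(1/161)*(-8607)) - 49799/38537 = -18359/(-8607/1127) - 49799/38537 = -18359*(-1127/8607) - 49799/38537 = 20690593/8607 - 49799/38537 = 796924762448/331687959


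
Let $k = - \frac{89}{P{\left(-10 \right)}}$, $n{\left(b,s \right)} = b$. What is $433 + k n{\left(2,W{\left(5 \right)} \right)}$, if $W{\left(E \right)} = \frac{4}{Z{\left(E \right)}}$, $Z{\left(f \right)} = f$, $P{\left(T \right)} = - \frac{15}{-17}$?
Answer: $\frac{3469}{15} \approx 231.27$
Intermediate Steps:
$P{\left(T \right)} = \frac{15}{17}$ ($P{\left(T \right)} = \left(-15\right) \left(- \frac{1}{17}\right) = \frac{15}{17}$)
$W{\left(E \right)} = \frac{4}{E}$
$k = - \frac{1513}{15}$ ($k = - \frac{89}{\frac{15}{17}} = \left(-89\right) \frac{17}{15} = - \frac{1513}{15} \approx -100.87$)
$433 + k n{\left(2,W{\left(5 \right)} \right)} = 433 - \frac{3026}{15} = \frac{3469}{15}$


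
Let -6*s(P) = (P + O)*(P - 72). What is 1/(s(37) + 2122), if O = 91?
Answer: 3/8606 ≈ 0.00034859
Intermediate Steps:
s(P) = -(-72 + P)*(91 + P)/6 (s(P) = -(P + 91)*(P - 72)/6 = -(91 + P)*(-72 + P)/6 = -(-72 + P)*(91 + P)/6)
1/(s(37) + 2122) = 1/((1092 - 19/6*37 - ⅙*37²) + 2122) = 1/((1092 - 703/6 - ⅙*1369) + 2122) = 1/((1092 - 703/6 - 1369/6) + 2122) = 1/(2240/3 + 2122) = 1/(8606/3) = 3/8606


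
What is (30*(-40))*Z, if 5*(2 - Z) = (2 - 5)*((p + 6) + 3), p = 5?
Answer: -12480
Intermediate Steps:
Z = 52/5 (Z = 2 - (2 - 5)*((5 + 6) + 3)/5 = 2 - (-3)*(11 + 3)/5 = 2 - (-3)*14/5 = 2 - 1/5*(-42) = 2 + 42/5 = 52/5 ≈ 10.400)
(30*(-40))*Z = (30*(-40))*(52/5) = -1200*52/5 = -12480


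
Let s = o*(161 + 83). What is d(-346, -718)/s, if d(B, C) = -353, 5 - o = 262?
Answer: 353/62708 ≈ 0.0056293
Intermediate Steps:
o = -257 (o = 5 - 1*262 = 5 - 262 = -257)
s = -62708 (s = -257*(161 + 83) = -257*244 = -62708)
d(-346, -718)/s = -353/(-62708) = -353*(-1/62708) = 353/62708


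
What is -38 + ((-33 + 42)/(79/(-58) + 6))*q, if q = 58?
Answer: 20054/269 ≈ 74.550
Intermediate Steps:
-38 + ((-33 + 42)/(79/(-58) + 6))*q = -38 + ((-33 + 42)/(79/(-58) + 6))*58 = -38 + (9/(79*(-1/58) + 6))*58 = -38 + (9/(-79/58 + 6))*58 = -38 + (9/(269/58))*58 = -38 + (9*(58/269))*58 = -38 + (522/269)*58 = -38 + 30276/269 = 20054/269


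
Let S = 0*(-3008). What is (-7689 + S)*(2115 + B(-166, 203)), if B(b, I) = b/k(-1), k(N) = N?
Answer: -17538609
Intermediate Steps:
S = 0
B(b, I) = -b (B(b, I) = b/(-1) = b*(-1) = -b)
(-7689 + S)*(2115 + B(-166, 203)) = (-7689 + 0)*(2115 - 1*(-166)) = -7689*(2115 + 166) = -7689*2281 = -17538609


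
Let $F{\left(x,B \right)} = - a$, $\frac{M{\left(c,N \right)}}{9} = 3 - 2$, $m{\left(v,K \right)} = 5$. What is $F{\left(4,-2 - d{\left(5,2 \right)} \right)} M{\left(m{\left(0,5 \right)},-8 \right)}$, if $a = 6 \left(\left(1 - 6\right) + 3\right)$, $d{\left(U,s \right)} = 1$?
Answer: $108$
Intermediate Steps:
$M{\left(c,N \right)} = 9$ ($M{\left(c,N \right)} = 9 \left(3 - 2\right) = 9 \cdot 1 = 9$)
$a = -12$ ($a = 6 \left(\left(1 - 6\right) + 3\right) = 6 \left(-5 + 3\right) = 6 \left(-2\right) = -12$)
$F{\left(x,B \right)} = 12$ ($F{\left(x,B \right)} = \left(-1\right) \left(-12\right) = 12$)
$F{\left(4,-2 - d{\left(5,2 \right)} \right)} M{\left(m{\left(0,5 \right)},-8 \right)} = 12 \cdot 9 = 108$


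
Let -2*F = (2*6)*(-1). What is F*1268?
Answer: 7608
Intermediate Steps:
F = 6 (F = -2*6*(-1)/2 = -6*(-1) = -1/2*(-12) = 6)
F*1268 = 6*1268 = 7608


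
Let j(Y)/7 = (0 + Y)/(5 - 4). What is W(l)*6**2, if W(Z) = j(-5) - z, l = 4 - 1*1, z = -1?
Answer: -1224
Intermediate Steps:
j(Y) = 7*Y (j(Y) = 7*((0 + Y)/(5 - 4)) = 7*(Y/1) = 7*(Y*1) = 7*Y)
l = 3 (l = 4 - 1 = 3)
W(Z) = -34 (W(Z) = 7*(-5) - 1*(-1) = -35 + 1 = -34)
W(l)*6**2 = -34*6**2 = -34*36 = -1224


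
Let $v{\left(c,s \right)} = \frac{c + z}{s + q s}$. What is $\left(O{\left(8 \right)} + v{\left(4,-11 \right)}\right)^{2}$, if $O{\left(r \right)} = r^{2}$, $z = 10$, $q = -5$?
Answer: $\frac{2002225}{484} \approx 4136.8$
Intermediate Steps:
$v{\left(c,s \right)} = - \frac{10 + c}{4 s}$ ($v{\left(c,s \right)} = \frac{c + 10}{s - 5 s} = \frac{10 + c}{\left(-4\right) s} = \left(10 + c\right) \left(- \frac{1}{4 s}\right) = - \frac{10 + c}{4 s}$)
$\left(O{\left(8 \right)} + v{\left(4,-11 \right)}\right)^{2} = \left(8^{2} + \frac{-10 - 4}{4 \left(-11\right)}\right)^{2} = \left(64 + \frac{1}{4} \left(- \frac{1}{11}\right) \left(-10 - 4\right)\right)^{2} = \left(64 + \frac{1}{4} \left(- \frac{1}{11}\right) \left(-14\right)\right)^{2} = \left(64 + \frac{7}{22}\right)^{2} = \left(\frac{1415}{22}\right)^{2} = \frac{2002225}{484}$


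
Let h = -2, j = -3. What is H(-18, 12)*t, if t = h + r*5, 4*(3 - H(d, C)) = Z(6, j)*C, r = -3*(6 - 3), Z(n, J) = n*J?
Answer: -2679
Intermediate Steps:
Z(n, J) = J*n
r = -9 (r = -3*3 = -9)
H(d, C) = 3 + 9*C/2 (H(d, C) = 3 - (-3*6)*C/4 = 3 - (-9)*C/2 = 3 + 9*C/2)
t = -47 (t = -2 - 9*5 = -2 - 45 = -47)
H(-18, 12)*t = (3 + (9/2)*12)*(-47) = (3 + 54)*(-47) = 57*(-47) = -2679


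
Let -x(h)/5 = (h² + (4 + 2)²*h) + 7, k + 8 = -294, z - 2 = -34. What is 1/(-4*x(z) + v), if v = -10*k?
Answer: 1/600 ≈ 0.0016667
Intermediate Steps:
z = -32 (z = 2 - 34 = -32)
k = -302 (k = -8 - 294 = -302)
x(h) = -35 - 180*h - 5*h² (x(h) = -5*((h² + (4 + 2)²*h) + 7) = -5*((h² + 6²*h) + 7) = -5*((h² + 36*h) + 7) = -5*(7 + h² + 36*h) = -35 - 180*h - 5*h²)
v = 3020 (v = -10*(-302) = 3020)
1/(-4*x(z) + v) = 1/(-4*(-35 - 180*(-32) - 5*(-32)²) + 3020) = 1/(-4*(-35 + 5760 - 5*1024) + 3020) = 1/(-4*(-35 + 5760 - 5120) + 3020) = 1/(-4*605 + 3020) = 1/(-2420 + 3020) = 1/600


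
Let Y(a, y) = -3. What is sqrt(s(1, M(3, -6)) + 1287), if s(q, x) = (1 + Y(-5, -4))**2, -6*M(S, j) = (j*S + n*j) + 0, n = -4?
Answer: sqrt(1291) ≈ 35.930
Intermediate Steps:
M(S, j) = 2*j/3 - S*j/6 (M(S, j) = -((j*S - 4*j) + 0)/6 = -((S*j - 4*j) + 0)/6 = -((-4*j + S*j) + 0)/6 = -(-4*j + S*j)/6 = 2*j/3 - S*j/6)
s(q, x) = 4 (s(q, x) = (1 - 3)**2 = (-2)**2 = 4)
sqrt(s(1, M(3, -6)) + 1287) = sqrt(4 + 1287) = sqrt(1291)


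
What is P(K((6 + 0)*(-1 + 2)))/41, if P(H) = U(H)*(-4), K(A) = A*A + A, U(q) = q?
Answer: -168/41 ≈ -4.0976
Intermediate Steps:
K(A) = A + A² (K(A) = A² + A = A + A²)
P(H) = -4*H (P(H) = H*(-4) = -4*H)
P(K((6 + 0)*(-1 + 2)))/41 = -4*(6 + 0)*(-1 + 2)*(1 + (6 + 0)*(-1 + 2))/41 = -4*6*1*(1 + 6*1)*(1/41) = -24*(1 + 6)*(1/41) = -24*7*(1/41) = -4*42*(1/41) = -168*1/41 = -168/41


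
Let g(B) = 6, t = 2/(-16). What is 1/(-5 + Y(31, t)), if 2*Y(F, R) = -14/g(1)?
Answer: -6/37 ≈ -0.16216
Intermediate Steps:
t = -1/8 (t = 2*(-1/16) = -1/8 ≈ -0.12500)
Y(F, R) = -7/6 (Y(F, R) = (-14/6)/2 = (-14*1/6)/2 = (1/2)*(-7/3) = -7/6)
1/(-5 + Y(31, t)) = 1/(-5 - 7/6) = 1/(-37/6) = -6/37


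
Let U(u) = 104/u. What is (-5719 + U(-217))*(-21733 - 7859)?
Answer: 36727430184/217 ≈ 1.6925e+8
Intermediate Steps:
(-5719 + U(-217))*(-21733 - 7859) = (-5719 + 104/(-217))*(-21733 - 7859) = (-5719 + 104*(-1/217))*(-29592) = (-5719 - 104/217)*(-29592) = -1241127/217*(-29592) = 36727430184/217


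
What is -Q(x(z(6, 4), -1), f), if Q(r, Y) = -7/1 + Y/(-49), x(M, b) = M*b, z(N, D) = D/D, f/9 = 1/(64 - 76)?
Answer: 1369/196 ≈ 6.9847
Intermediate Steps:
f = -¾ (f = 9/(64 - 76) = 9/(-12) = 9*(-1/12) = -¾ ≈ -0.75000)
z(N, D) = 1
Q(r, Y) = -7 - Y/49 (Q(r, Y) = -7*1 + Y*(-1/49) = -7 - Y/49)
-Q(x(z(6, 4), -1), f) = -(-7 - 1/49*(-¾)) = -(-7 + 3/196) = -1*(-1369/196) = 1369/196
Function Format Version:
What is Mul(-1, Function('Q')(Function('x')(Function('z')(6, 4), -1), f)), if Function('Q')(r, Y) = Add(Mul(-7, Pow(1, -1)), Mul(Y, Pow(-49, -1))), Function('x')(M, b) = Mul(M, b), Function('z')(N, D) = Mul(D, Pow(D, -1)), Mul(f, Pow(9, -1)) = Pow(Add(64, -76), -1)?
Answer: Rational(1369, 196) ≈ 6.9847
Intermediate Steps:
f = Rational(-3, 4) (f = Mul(9, Pow(Add(64, -76), -1)) = Mul(9, Pow(-12, -1)) = Mul(9, Rational(-1, 12)) = Rational(-3, 4) ≈ -0.75000)
Function('z')(N, D) = 1
Function('Q')(r, Y) = Add(-7, Mul(Rational(-1, 49), Y)) (Function('Q')(r, Y) = Add(Mul(-7, 1), Mul(Y, Rational(-1, 49))) = Add(-7, Mul(Rational(-1, 49), Y)))
Mul(-1, Function('Q')(Function('x')(Function('z')(6, 4), -1), f)) = Mul(-1, Add(-7, Mul(Rational(-1, 49), Rational(-3, 4)))) = Mul(-1, Add(-7, Rational(3, 196))) = Mul(-1, Rational(-1369, 196)) = Rational(1369, 196)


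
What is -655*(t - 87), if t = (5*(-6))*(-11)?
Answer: -159165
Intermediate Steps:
t = 330 (t = -30*(-11) = 330)
-655*(t - 87) = -655*(330 - 87) = -655*243 = -159165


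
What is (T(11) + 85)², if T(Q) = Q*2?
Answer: 11449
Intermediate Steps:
T(Q) = 2*Q
(T(11) + 85)² = (2*11 + 85)² = (22 + 85)² = 107² = 11449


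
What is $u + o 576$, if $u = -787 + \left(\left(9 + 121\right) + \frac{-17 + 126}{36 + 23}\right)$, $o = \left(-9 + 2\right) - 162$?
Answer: $- \frac{5781950}{59} \approx -97999.0$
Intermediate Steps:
$o = -169$ ($o = -7 - 162 = -169$)
$u = - \frac{38654}{59}$ ($u = -787 + \left(130 + \frac{109}{59}\right) = -787 + \frac{7779}{59} = - \frac{38654}{59} \approx -655.15$)
$u + o 576 = - \frac{38654}{59} - 97344 = - \frac{5781950}{59}$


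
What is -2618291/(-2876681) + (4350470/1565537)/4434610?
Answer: 1817761831693300094/1997149027214954317 ≈ 0.91018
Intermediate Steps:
-2618291/(-2876681) + (4350470/1565537)/4434610 = -2618291*(-1/2876681) + (4350470*(1/1565537))*(1/4434610) = 2618291/2876681 + (4350470/1565537)*(1/4434610) = 2618291/2876681 + 435047/694254603557 = 1817761831693300094/1997149027214954317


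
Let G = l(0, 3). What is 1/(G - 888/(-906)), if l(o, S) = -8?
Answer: -151/1060 ≈ -0.14245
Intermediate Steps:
G = -8
1/(G - 888/(-906)) = 1/(-8 - 888/(-906)) = 1/(-8 - 888*(-1/906)) = 1/(-8 + 148/151) = 1/(-1060/151) = -151/1060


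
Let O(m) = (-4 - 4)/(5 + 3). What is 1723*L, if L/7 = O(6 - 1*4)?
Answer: -12061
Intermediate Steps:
O(m) = -1 (O(m) = -8/8 = -8*1/8 = -1)
L = -7 (L = 7*(-1) = -7)
1723*L = 1723*(-7) = -12061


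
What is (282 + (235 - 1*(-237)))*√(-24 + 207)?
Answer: 754*√183 ≈ 10200.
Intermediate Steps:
(282 + (235 - 1*(-237)))*√(-24 + 207) = (282 + (235 + 237))*√183 = (282 + 472)*√183 = 754*√183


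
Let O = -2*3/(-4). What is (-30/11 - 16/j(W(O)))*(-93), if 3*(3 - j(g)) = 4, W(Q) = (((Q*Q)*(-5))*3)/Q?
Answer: 63054/55 ≈ 1146.4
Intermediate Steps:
O = 3/2 (O = -6*(-¼) = 3/2 ≈ 1.5000)
W(Q) = -15*Q (W(Q) = ((Q²*(-5))*3)/Q = (-5*Q²*3)/Q = (-15*Q²)/Q = -15*Q)
j(g) = 5/3 (j(g) = 3 - ⅓*4 = 3 - 4/3 = 5/3)
(-30/11 - 16/j(W(O)))*(-93) = (-30/11 - 16/5/3)*(-93) = (-30*1/11 - 16*⅗)*(-93) = (-30/11 - 48/5)*(-93) = -678/55*(-93) = 63054/55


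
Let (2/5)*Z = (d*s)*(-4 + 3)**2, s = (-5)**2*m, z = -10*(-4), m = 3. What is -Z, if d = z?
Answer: -7500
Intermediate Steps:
z = 40
d = 40
s = 75 (s = (-5)**2*3 = 25*3 = 75)
Z = 7500 (Z = 5*((40*75)*(-4 + 3)**2)/2 = 5*(3000*(-1)**2)/2 = 5*(3000*1)/2 = (5/2)*3000 = 7500)
-Z = -1*7500 = -7500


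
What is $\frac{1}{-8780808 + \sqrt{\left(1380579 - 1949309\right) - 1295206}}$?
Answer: $- \frac{365867}{3212607958200} - \frac{i \sqrt{809}}{1606303979100} \approx -1.1388 \cdot 10^{-7} - 1.7707 \cdot 10^{-11} i$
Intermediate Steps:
$\frac{1}{-8780808 + \sqrt{\left(1380579 - 1949309\right) - 1295206}} = \frac{1}{-8780808 + \sqrt{-568730 - 1295206}} = \frac{1}{-8780808 + \sqrt{-1863936}} = \frac{1}{-8780808 + 48 i \sqrt{809}}$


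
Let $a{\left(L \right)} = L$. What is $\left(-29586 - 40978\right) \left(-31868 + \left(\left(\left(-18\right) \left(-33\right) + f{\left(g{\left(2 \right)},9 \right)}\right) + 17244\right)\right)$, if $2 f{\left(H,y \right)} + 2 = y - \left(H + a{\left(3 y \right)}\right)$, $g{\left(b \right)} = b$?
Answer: $990789124$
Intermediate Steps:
$f{\left(H,y \right)} = -1 - y - \frac{H}{2}$ ($f{\left(H,y \right)} = -1 + \frac{y - \left(H + 3 y\right)}{2} = -1 + \frac{- H - 2 y}{2} = -1 - \left(y + \frac{H}{2}\right) = -1 - y - \frac{H}{2}$)
$\left(-29586 - 40978\right) \left(-31868 + \left(\left(\left(-18\right) \left(-33\right) + f{\left(g{\left(2 \right)},9 \right)}\right) + 17244\right)\right) = \left(-29586 - 40978\right) \left(-31868 + \left(\left(\left(-18\right) \left(-33\right) - 11\right) + 17244\right)\right) = - 70564 \left(-31868 + \left(\left(594 - 11\right) + 17244\right)\right) = - 70564 \left(-31868 + \left(583 + 17244\right)\right) = - 70564 \left(-31868 + 17827\right) = \left(-70564\right) \left(-14041\right) = 990789124$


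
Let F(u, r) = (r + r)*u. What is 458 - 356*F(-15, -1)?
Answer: -10222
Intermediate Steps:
F(u, r) = 2*r*u (F(u, r) = (2*r)*u = 2*r*u)
458 - 356*F(-15, -1) = 458 - 712*(-1)*(-15) = 458 - 356*30 = 458 - 10680 = -10222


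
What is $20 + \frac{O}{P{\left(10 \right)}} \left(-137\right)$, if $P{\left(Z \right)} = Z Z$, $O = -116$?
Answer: $\frac{4473}{25} \approx 178.92$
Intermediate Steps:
$P{\left(Z \right)} = Z^{2}$
$20 + \frac{O}{P{\left(10 \right)}} \left(-137\right) = 20 + - \frac{116}{10^{2}} \left(-137\right) = 20 + - \frac{116}{100} \left(-137\right) = 20 + \left(-116\right) \frac{1}{100} \left(-137\right) = 20 - - \frac{3973}{25} = 20 + \frac{3973}{25} = \frac{4473}{25}$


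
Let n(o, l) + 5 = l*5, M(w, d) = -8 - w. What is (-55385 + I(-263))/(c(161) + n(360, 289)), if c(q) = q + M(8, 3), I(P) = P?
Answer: -55648/1585 ≈ -35.109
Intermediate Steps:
n(o, l) = -5 + 5*l (n(o, l) = -5 + l*5 = -5 + 5*l)
c(q) = -16 + q (c(q) = q + (-8 - 1*8) = q + (-8 - 8) = q - 16 = -16 + q)
(-55385 + I(-263))/(c(161) + n(360, 289)) = (-55385 - 263)/((-16 + 161) + (-5 + 5*289)) = -55648/(145 + (-5 + 1445)) = -55648/(145 + 1440) = -55648/1585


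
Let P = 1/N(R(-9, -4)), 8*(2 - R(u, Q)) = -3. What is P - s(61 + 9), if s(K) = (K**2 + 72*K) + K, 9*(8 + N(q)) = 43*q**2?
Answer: -109258574/10915 ≈ -10010.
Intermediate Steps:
R(u, Q) = 19/8 (R(u, Q) = 2 - 1/8*(-3) = 2 + 3/8 = 19/8)
N(q) = -8 + 43*q**2/9 (N(q) = -8 + (43*q**2)/9 = -8 + 43*q**2/9)
s(K) = K**2 + 73*K
P = 576/10915 (P = 1/(-8 + 43*(19/8)**2/9) = 1/(-8 + (43/9)*(361/64)) = 1/(-8 + 15523/576) = 1/(10915/576) = 576/10915 ≈ 0.052771)
P - s(61 + 9) = 576/10915 - (61 + 9)*(73 + (61 + 9)) = 576/10915 - 70*(73 + 70) = 576/10915 - 70*143 = 576/10915 - 1*10010 = 576/10915 - 10010 = -109258574/10915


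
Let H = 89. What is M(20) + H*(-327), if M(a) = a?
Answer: -29083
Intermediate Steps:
M(20) + H*(-327) = 20 + 89*(-327) = 20 - 29103 = -29083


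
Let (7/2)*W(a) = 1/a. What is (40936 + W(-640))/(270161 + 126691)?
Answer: 91696639/888948480 ≈ 0.10315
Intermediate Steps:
W(a) = 2/(7*a)
(40936 + W(-640))/(270161 + 126691) = (40936 + (2/7)/(-640))/(270161 + 126691) = (40936 + (2/7)*(-1/640))/396852 = (40936 - 1/2240)*(1/396852) = (91696639/2240)*(1/396852) = 91696639/888948480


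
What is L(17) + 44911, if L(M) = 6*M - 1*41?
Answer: 44972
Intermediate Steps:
L(M) = -41 + 6*M (L(M) = 6*M - 41 = -41 + 6*M)
L(17) + 44911 = (-41 + 6*17) + 44911 = (-41 + 102) + 44911 = 61 + 44911 = 44972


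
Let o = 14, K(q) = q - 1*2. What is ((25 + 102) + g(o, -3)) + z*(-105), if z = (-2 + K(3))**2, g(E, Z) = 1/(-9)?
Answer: 197/9 ≈ 21.889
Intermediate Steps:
K(q) = -2 + q (K(q) = q - 2 = -2 + q)
g(E, Z) = -1/9
z = 1 (z = (-2 + (-2 + 3))**2 = (-2 + 1)**2 = (-1)**2 = 1)
((25 + 102) + g(o, -3)) + z*(-105) = ((25 + 102) - 1/9) + 1*(-105) = (127 - 1/9) - 105 = 1142/9 - 105 = 197/9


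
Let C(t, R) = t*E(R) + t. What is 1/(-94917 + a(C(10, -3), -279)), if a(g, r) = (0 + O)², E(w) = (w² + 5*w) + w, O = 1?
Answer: -1/94916 ≈ -1.0536e-5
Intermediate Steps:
E(w) = w² + 6*w
C(t, R) = t + R*t*(6 + R) (C(t, R) = t*(R*(6 + R)) + t = R*t*(6 + R) + t = t + R*t*(6 + R))
a(g, r) = 1 (a(g, r) = (0 + 1)² = 1² = 1)
1/(-94917 + a(C(10, -3), -279)) = 1/(-94917 + 1) = 1/(-94916) = -1/94916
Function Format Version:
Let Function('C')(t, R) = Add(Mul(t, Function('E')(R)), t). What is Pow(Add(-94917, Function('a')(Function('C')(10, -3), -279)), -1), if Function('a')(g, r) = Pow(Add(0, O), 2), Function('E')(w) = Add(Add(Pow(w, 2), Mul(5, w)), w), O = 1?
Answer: Rational(-1, 94916) ≈ -1.0536e-5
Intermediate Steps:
Function('E')(w) = Add(Pow(w, 2), Mul(6, w))
Function('C')(t, R) = Add(t, Mul(R, t, Add(6, R))) (Function('C')(t, R) = Add(Mul(t, Mul(R, Add(6, R))), t) = Add(Mul(R, t, Add(6, R)), t) = Add(t, Mul(R, t, Add(6, R))))
Function('a')(g, r) = 1 (Function('a')(g, r) = Pow(Add(0, 1), 2) = Pow(1, 2) = 1)
Pow(Add(-94917, Function('a')(Function('C')(10, -3), -279)), -1) = Pow(Add(-94917, 1), -1) = Pow(-94916, -1) = Rational(-1, 94916)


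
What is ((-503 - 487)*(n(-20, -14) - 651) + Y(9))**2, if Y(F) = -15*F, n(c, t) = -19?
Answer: 439787817225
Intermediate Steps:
((-503 - 487)*(n(-20, -14) - 651) + Y(9))**2 = ((-503 - 487)*(-19 - 651) - 15*9)**2 = (-990*(-670) - 135)**2 = (663300 - 135)**2 = 663165**2 = 439787817225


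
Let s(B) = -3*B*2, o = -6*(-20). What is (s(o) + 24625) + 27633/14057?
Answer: 336060218/14057 ≈ 23907.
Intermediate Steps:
o = 120
s(B) = -6*B
(s(o) + 24625) + 27633/14057 = (-6*120 + 24625) + 27633/14057 = (-720 + 24625) + 27633*(1/14057) = 23905 + 27633/14057 = 336060218/14057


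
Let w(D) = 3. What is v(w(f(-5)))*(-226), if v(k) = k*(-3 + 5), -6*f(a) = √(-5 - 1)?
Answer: -1356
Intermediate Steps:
f(a) = -I*√6/6 (f(a) = -√(-5 - 1)/6 = -I*√6/6)
v(k) = 2*k (v(k) = k*2 = 2*k)
v(w(f(-5)))*(-226) = (2*3)*(-226) = 6*(-226) = -1356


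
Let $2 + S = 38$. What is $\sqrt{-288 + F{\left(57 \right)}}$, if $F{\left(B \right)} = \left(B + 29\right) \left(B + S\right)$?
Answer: $\sqrt{7710} \approx 87.807$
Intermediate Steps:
$S = 36$ ($S = -2 + 38 = 36$)
$F{\left(B \right)} = \left(29 + B\right) \left(36 + B\right)$ ($F{\left(B \right)} = \left(B + 29\right) \left(B + 36\right) = \left(29 + B\right) \left(36 + B\right)$)
$\sqrt{-288 + F{\left(57 \right)}} = \sqrt{-288 + \left(1044 + 57^{2} + 65 \cdot 57\right)} = \sqrt{-288 + \left(1044 + 3249 + 3705\right)} = \sqrt{-288 + 7998} = \sqrt{7710}$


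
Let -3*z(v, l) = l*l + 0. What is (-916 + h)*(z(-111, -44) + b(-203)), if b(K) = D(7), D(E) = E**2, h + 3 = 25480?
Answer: -14646543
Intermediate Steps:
h = 25477 (h = -3 + 25480 = 25477)
b(K) = 49 (b(K) = 7**2 = 49)
z(v, l) = -l**2/3 (z(v, l) = -(l*l + 0)/3 = -(l**2 + 0)/3 = -l**2/3)
(-916 + h)*(z(-111, -44) + b(-203)) = (-916 + 25477)*(-1/3*(-44)**2 + 49) = 24561*(-1/3*1936 + 49) = 24561*(-1936/3 + 49) = 24561*(-1789/3) = -14646543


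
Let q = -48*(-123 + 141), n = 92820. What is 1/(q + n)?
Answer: 1/91956 ≈ 1.0875e-5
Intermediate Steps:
q = -864 (q = -48*18 = -864)
1/(q + n) = 1/(-864 + 92820) = 1/91956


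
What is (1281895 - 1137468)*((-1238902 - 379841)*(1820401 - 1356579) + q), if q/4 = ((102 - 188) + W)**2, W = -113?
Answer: -108437013068533034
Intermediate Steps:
q = 158404 (q = 4*((102 - 188) - 113)**2 = 4*(-86 - 113)**2 = 4*(-199)**2 = 4*39601 = 158404)
(1281895 - 1137468)*((-1238902 - 379841)*(1820401 - 1356579) + q) = (1281895 - 1137468)*((-1238902 - 379841)*(1820401 - 1356579) + 158404) = 144427*(-1618743*463822 + 158404) = 144427*(-750808615746 + 158404) = 144427*(-750808457342) = -108437013068533034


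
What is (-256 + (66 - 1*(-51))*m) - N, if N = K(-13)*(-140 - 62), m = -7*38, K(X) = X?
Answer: -34004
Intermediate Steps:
m = -266
N = 2626 (N = -13*(-140 - 62) = -13*(-202) = 2626)
(-256 + (66 - 1*(-51))*m) - N = (-256 + (66 - 1*(-51))*(-266)) - 1*2626 = (-256 + (66 + 51)*(-266)) - 2626 = (-256 + 117*(-266)) - 2626 = (-256 - 31122) - 2626 = -31378 - 2626 = -34004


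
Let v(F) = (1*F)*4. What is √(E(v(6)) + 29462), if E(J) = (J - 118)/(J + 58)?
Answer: √49523695/41 ≈ 171.64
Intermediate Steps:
v(F) = 4*F (v(F) = F*4 = 4*F)
E(J) = (-118 + J)/(58 + J)
√(E(v(6)) + 29462) = √((-118 + 4*6)/(58 + 4*6) + 29462) = √((-118 + 24)/(58 + 24) + 29462) = √(-94/82 + 29462) = √((1/82)*(-94) + 29462) = √(-47/41 + 29462) = √(1207895/41) = √49523695/41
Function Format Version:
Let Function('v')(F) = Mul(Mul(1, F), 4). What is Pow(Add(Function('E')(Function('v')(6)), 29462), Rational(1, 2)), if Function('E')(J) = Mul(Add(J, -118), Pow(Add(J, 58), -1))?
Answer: Mul(Rational(1, 41), Pow(49523695, Rational(1, 2))) ≈ 171.64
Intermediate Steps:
Function('v')(F) = Mul(4, F) (Function('v')(F) = Mul(F, 4) = Mul(4, F))
Function('E')(J) = Mul(Pow(Add(58, J), -1), Add(-118, J)) (Function('E')(J) = Mul(Add(-118, J), Pow(Add(58, J), -1)) = Mul(Pow(Add(58, J), -1), Add(-118, J)))
Pow(Add(Function('E')(Function('v')(6)), 29462), Rational(1, 2)) = Pow(Add(Mul(Pow(Add(58, Mul(4, 6)), -1), Add(-118, Mul(4, 6))), 29462), Rational(1, 2)) = Pow(Add(Mul(Pow(Add(58, 24), -1), Add(-118, 24)), 29462), Rational(1, 2)) = Pow(Add(Mul(Pow(82, -1), -94), 29462), Rational(1, 2)) = Pow(Add(Mul(Rational(1, 82), -94), 29462), Rational(1, 2)) = Pow(Add(Rational(-47, 41), 29462), Rational(1, 2)) = Pow(Rational(1207895, 41), Rational(1, 2)) = Mul(Rational(1, 41), Pow(49523695, Rational(1, 2)))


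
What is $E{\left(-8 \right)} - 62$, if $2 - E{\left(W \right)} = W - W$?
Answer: $-60$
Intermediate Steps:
$E{\left(W \right)} = 2$ ($E{\left(W \right)} = 2 - \left(W - W\right) = 2 - 0 = 2 + 0 = 2$)
$E{\left(-8 \right)} - 62 = 2 - 62 = -60$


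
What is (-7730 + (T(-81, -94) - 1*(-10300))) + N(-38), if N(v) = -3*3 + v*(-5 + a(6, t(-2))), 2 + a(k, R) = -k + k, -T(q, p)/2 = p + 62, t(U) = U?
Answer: 2891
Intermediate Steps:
T(q, p) = -124 - 2*p (T(q, p) = -2*(p + 62) = -2*(62 + p) = -124 - 2*p)
a(k, R) = -2 (a(k, R) = -2 + (-k + k) = -2 + 0 = -2)
N(v) = -9 - 7*v (N(v) = -3*3 + v*(-5 - 2) = -9 + v*(-7) = -9 - 7*v)
(-7730 + (T(-81, -94) - 1*(-10300))) + N(-38) = (-7730 + ((-124 - 2*(-94)) - 1*(-10300))) + (-9 - 7*(-38)) = (-7730 + ((-124 + 188) + 10300)) + (-9 + 266) = (-7730 + (64 + 10300)) + 257 = (-7730 + 10364) + 257 = 2634 + 257 = 2891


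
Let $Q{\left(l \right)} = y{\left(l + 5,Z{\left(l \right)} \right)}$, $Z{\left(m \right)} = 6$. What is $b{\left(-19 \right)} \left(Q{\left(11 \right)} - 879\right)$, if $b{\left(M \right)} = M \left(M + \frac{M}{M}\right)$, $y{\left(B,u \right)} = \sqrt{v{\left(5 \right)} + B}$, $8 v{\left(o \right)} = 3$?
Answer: $-300618 + \frac{171 \sqrt{262}}{2} \approx -2.9923 \cdot 10^{5}$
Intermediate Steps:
$v{\left(o \right)} = \frac{3}{8}$ ($v{\left(o \right)} = \frac{1}{8} \cdot 3 = \frac{3}{8}$)
$y{\left(B,u \right)} = \sqrt{\frac{3}{8} + B}$
$Q{\left(l \right)} = \frac{\sqrt{86 + 16 l}}{4}$ ($Q{\left(l \right)} = \frac{\sqrt{6 + 16 \left(l + 5\right)}}{4} = \frac{\sqrt{6 + 16 \left(5 + l\right)}}{4} = \frac{\sqrt{6 + \left(80 + 16 l\right)}}{4} = \frac{\sqrt{86 + 16 l}}{4}$)
$b{\left(M \right)} = M \left(1 + M\right)$ ($b{\left(M \right)} = M \left(M + 1\right) = M \left(1 + M\right)$)
$b{\left(-19 \right)} \left(Q{\left(11 \right)} - 879\right) = - 19 \left(1 - 19\right) \left(\frac{\sqrt{86 + 16 \cdot 11}}{4} - 879\right) = \left(-19\right) \left(-18\right) \left(\frac{\sqrt{86 + 176}}{4} - 879\right) = 342 \left(\frac{\sqrt{262}}{4} - 879\right) = 342 \left(-879 + \frac{\sqrt{262}}{4}\right) = -300618 + \frac{171 \sqrt{262}}{2}$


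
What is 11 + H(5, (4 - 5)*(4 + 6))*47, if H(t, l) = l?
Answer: -459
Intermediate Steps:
11 + H(5, (4 - 5)*(4 + 6))*47 = 11 + ((4 - 5)*(4 + 6))*47 = 11 - 1*10*47 = 11 - 10*47 = 11 - 470 = -459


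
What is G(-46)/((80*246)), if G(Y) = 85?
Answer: 17/3936 ≈ 0.0043191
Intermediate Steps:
G(-46)/((80*246)) = 85/((80*246)) = 85/19680 = 85*(1/19680) = 17/3936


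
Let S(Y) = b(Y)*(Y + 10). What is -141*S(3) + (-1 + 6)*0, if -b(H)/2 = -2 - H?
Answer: -18330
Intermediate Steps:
b(H) = 4 + 2*H (b(H) = -2*(-2 - H) = 4 + 2*H)
S(Y) = (4 + 2*Y)*(10 + Y) (S(Y) = (4 + 2*Y)*(Y + 10) = (4 + 2*Y)*(10 + Y))
-141*S(3) + (-1 + 6)*0 = -282*(2 + 3)*(10 + 3) + (-1 + 6)*0 = -282*5*13 + 5*0 = -141*130 + 0 = -18330 + 0 = -18330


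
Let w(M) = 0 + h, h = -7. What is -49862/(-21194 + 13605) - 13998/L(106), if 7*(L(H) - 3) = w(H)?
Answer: -53065549/7589 ≈ -6992.4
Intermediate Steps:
w(M) = -7 (w(M) = 0 - 7 = -7)
L(H) = 2 (L(H) = 3 + (⅐)*(-7) = 3 - 1 = 2)
-49862/(-21194 + 13605) - 13998/L(106) = -49862/(-21194 + 13605) - 13998/2 = -49862/(-7589) - 13998*½ = -49862*(-1/7589) - 6999 = 49862/7589 - 6999 = -53065549/7589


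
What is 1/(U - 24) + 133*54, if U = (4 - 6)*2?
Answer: 201095/28 ≈ 7182.0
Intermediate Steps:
U = -4 (U = -2*2 = -4)
1/(U - 24) + 133*54 = 1/(-4 - 24) + 133*54 = 1/(-28) + 7182 = -1/28 + 7182 = 201095/28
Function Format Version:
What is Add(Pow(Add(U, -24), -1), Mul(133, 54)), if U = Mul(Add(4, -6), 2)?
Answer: Rational(201095, 28) ≈ 7182.0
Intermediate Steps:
U = -4 (U = Mul(-2, 2) = -4)
Add(Pow(Add(U, -24), -1), Mul(133, 54)) = Add(Pow(Add(-4, -24), -1), Mul(133, 54)) = Add(Pow(-28, -1), 7182) = Add(Rational(-1, 28), 7182) = Rational(201095, 28)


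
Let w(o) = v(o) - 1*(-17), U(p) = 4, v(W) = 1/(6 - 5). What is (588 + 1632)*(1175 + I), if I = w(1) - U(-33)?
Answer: 2639580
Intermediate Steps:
v(W) = 1 (v(W) = 1/1 = 1)
w(o) = 18 (w(o) = 1 - 1*(-17) = 1 + 17 = 18)
I = 14 (I = 18 - 1*4 = 18 - 4 = 14)
(588 + 1632)*(1175 + I) = (588 + 1632)*(1175 + 14) = 2220*1189 = 2639580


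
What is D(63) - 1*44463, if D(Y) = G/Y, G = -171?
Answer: -311260/7 ≈ -44466.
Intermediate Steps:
D(Y) = -171/Y
D(63) - 1*44463 = -171/63 - 1*44463 = -171*1/63 - 44463 = -19/7 - 44463 = -311260/7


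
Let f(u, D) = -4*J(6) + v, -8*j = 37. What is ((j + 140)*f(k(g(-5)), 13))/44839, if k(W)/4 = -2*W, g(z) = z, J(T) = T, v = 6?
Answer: -9747/179356 ≈ -0.054344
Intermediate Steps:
j = -37/8 (j = -⅛*37 = -37/8 ≈ -4.6250)
k(W) = -8*W (k(W) = 4*(-2*W) = -8*W)
f(u, D) = -18 (f(u, D) = -4*6 + 6 = -24 + 6 = -18)
((j + 140)*f(k(g(-5)), 13))/44839 = ((-37/8 + 140)*(-18))/44839 = ((1083/8)*(-18))*(1/44839) = -9747/4*1/44839 = -9747/179356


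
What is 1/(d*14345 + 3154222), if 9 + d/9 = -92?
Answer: -1/9885383 ≈ -1.0116e-7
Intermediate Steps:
d = -909 (d = -81 + 9*(-92) = -81 - 828 = -909)
1/(d*14345 + 3154222) = 1/(-909*14345 + 3154222) = 1/(-13039605 + 3154222) = 1/(-9885383) = -1/9885383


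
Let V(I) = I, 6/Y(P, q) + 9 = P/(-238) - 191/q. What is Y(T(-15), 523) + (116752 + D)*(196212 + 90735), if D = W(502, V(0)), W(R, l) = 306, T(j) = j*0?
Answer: 82260543275205/2449 ≈ 3.3589e+10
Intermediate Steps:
T(j) = 0
Y(P, q) = 6/(-9 - 191/q - P/238) (Y(P, q) = 6/(-9 + (P/(-238) - 191/q)) = 6/(-9 + (P*(-1/238) - 191/q)) = 6/(-9 + (-P/238 - 191/q)) = 6/(-9 + (-191/q - P/238)) = 6/(-9 - 191/q - P/238))
D = 306
Y(T(-15), 523) + (116752 + D)*(196212 + 90735) = -1428*523/(45458 + 2142*523 + 0*523) + (116752 + 306)*(196212 + 90735) = -1428*523/(45458 + 1120266 + 0) + 117058*286947 = -1428*523/1165724 + 33589441926 = -1428*523*1/1165724 + 33589441926 = -1569/2449 + 33589441926 = 82260543275205/2449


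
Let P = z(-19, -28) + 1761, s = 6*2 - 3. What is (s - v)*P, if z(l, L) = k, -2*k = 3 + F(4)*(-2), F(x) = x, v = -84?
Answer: 328011/2 ≈ 1.6401e+5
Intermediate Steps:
s = 9 (s = 12 - 3 = 9)
k = 5/2 (k = -(3 + 4*(-2))/2 = -(3 - 8)/2 = -1/2*(-5) = 5/2 ≈ 2.5000)
z(l, L) = 5/2
P = 3527/2 (P = 5/2 + 1761 = 3527/2 ≈ 1763.5)
(s - v)*P = (9 - 1*(-84))*(3527/2) = (9 + 84)*(3527/2) = 93*(3527/2) = 328011/2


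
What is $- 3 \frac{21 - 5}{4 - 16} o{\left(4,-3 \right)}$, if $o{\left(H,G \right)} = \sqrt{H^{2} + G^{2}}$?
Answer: $20$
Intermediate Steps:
$o{\left(H,G \right)} = \sqrt{G^{2} + H^{2}}$
$- 3 \frac{21 - 5}{4 - 16} o{\left(4,-3 \right)} = - 3 \frac{21 - 5}{4 - 16} \sqrt{\left(-3\right)^{2} + 4^{2}} = - 3 \frac{16}{-12} \sqrt{9 + 16} = - 3 \cdot 16 \left(- \frac{1}{12}\right) \sqrt{25} = \left(-3\right) \left(- \frac{4}{3}\right) 5 = 4 \cdot 5 = 20$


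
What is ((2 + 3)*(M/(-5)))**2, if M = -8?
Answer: 64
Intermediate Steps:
((2 + 3)*(M/(-5)))**2 = ((2 + 3)*(-8/(-5)))**2 = (5*(-8*(-1/5)))**2 = (5*(8/5))**2 = 8**2 = 64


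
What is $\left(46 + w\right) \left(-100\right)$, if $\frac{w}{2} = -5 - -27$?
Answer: $-9000$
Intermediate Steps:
$w = 44$ ($w = 2 \left(-5 - -27\right) = 2 \left(-5 + 27\right) = 2 \cdot 22 = 44$)
$\left(46 + w\right) \left(-100\right) = \left(46 + 44\right) \left(-100\right) = 90 \left(-100\right) = -9000$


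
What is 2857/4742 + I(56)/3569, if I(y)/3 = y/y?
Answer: 10210859/16924198 ≈ 0.60333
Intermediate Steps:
I(y) = 3 (I(y) = 3*(y/y) = 3*1 = 3)
2857/4742 + I(56)/3569 = 2857/4742 + 3/3569 = 10210859/16924198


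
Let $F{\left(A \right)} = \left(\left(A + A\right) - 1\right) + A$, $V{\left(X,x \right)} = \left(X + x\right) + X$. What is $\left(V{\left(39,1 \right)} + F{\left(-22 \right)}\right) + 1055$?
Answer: $1067$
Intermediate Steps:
$V{\left(X,x \right)} = x + 2 X$
$F{\left(A \right)} = -1 + 3 A$ ($F{\left(A \right)} = \left(2 A - 1\right) + A = \left(-1 + 2 A\right) + A = -1 + 3 A$)
$\left(V{\left(39,1 \right)} + F{\left(-22 \right)}\right) + 1055 = \left(\left(1 + 2 \cdot 39\right) + \left(-1 + 3 \left(-22\right)\right)\right) + 1055 = \left(\left(1 + 78\right) - 67\right) + 1055 = \left(79 - 67\right) + 1055 = 12 + 1055 = 1067$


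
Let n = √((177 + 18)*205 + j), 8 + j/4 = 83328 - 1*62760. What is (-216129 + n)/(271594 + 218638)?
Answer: -216129/490232 + √122215/490232 ≈ -0.44016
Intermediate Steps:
j = 82240 (j = -32 + 4*(83328 - 1*62760) = -32 + 4*(83328 - 62760) = -32 + 4*20568 = -32 + 82272 = 82240)
n = √122215 (n = √((177 + 18)*205 + 82240) = √(195*205 + 82240) = √(39975 + 82240) = √122215 ≈ 349.59)
(-216129 + n)/(271594 + 218638) = (-216129 + √122215)/(271594 + 218638) = (-216129 + √122215)/490232 = (-216129 + √122215)*(1/490232) = -216129/490232 + √122215/490232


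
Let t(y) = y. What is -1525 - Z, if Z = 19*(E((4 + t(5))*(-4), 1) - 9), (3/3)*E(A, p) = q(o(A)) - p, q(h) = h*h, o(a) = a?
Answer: -25959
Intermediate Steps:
q(h) = h²
E(A, p) = A² - p
Z = 24434 (Z = 19*((((4 + 5)*(-4))² - 1*1) - 9) = 19*(((9*(-4))² - 1) - 9) = 19*(((-36)² - 1) - 9) = 19*((1296 - 1) - 9) = 19*(1295 - 9) = 19*1286 = 24434)
-1525 - Z = -1525 - 1*24434 = -1525 - 24434 = -25959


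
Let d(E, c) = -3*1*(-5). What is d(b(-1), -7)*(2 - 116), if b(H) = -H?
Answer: -1710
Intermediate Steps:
d(E, c) = 15 (d(E, c) = -3*(-5) = 15)
d(b(-1), -7)*(2 - 116) = 15*(2 - 116) = 15*(-114) = -1710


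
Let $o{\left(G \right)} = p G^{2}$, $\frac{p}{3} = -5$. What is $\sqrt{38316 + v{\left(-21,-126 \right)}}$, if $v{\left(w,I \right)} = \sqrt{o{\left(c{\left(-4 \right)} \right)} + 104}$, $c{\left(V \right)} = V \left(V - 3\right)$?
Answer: $\sqrt{38316 + 2 i \sqrt{2914}} \approx 195.74 + 0.2758 i$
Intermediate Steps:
$p = -15$ ($p = 3 \left(-5\right) = -15$)
$c{\left(V \right)} = V \left(-3 + V\right)$
$o{\left(G \right)} = - 15 G^{2}$
$v{\left(w,I \right)} = 2 i \sqrt{2914}$ ($v{\left(w,I \right)} = \sqrt{- 15 \left(- 4 \left(-3 - 4\right)\right)^{2} + 104} = \sqrt{- 15 \left(\left(-4\right) \left(-7\right)\right)^{2} + 104} = \sqrt{- 15 \cdot 28^{2} + 104} = \sqrt{\left(-15\right) 784 + 104} = \sqrt{-11760 + 104} = \sqrt{-11656} = 2 i \sqrt{2914}$)
$\sqrt{38316 + v{\left(-21,-126 \right)}} = \sqrt{38316 + 2 i \sqrt{2914}}$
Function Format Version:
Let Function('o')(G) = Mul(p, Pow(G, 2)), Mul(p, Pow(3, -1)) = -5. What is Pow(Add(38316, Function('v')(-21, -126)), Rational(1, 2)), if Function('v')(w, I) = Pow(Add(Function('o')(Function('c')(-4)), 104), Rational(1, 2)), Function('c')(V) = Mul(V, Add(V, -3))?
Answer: Pow(Add(38316, Mul(2, I, Pow(2914, Rational(1, 2)))), Rational(1, 2)) ≈ Add(195.74, Mul(0.2758, I))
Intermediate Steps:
p = -15 (p = Mul(3, -5) = -15)
Function('c')(V) = Mul(V, Add(-3, V))
Function('o')(G) = Mul(-15, Pow(G, 2))
Function('v')(w, I) = Mul(2, I, Pow(2914, Rational(1, 2))) (Function('v')(w, I) = Pow(Add(Mul(-15, Pow(Mul(-4, Add(-3, -4)), 2)), 104), Rational(1, 2)) = Pow(Add(Mul(-15, Pow(Mul(-4, -7), 2)), 104), Rational(1, 2)) = Pow(Add(Mul(-15, Pow(28, 2)), 104), Rational(1, 2)) = Pow(Add(Mul(-15, 784), 104), Rational(1, 2)) = Pow(Add(-11760, 104), Rational(1, 2)) = Pow(-11656, Rational(1, 2)) = Mul(2, I, Pow(2914, Rational(1, 2))))
Pow(Add(38316, Function('v')(-21, -126)), Rational(1, 2)) = Pow(Add(38316, Mul(2, I, Pow(2914, Rational(1, 2)))), Rational(1, 2))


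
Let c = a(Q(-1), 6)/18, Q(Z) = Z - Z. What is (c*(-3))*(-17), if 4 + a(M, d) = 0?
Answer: -34/3 ≈ -11.333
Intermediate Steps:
Q(Z) = 0
a(M, d) = -4 (a(M, d) = -4 + 0 = -4)
c = -2/9 (c = -4/18 = -4*1/18 = -2/9 ≈ -0.22222)
(c*(-3))*(-17) = -2/9*(-3)*(-17) = (⅔)*(-17) = -34/3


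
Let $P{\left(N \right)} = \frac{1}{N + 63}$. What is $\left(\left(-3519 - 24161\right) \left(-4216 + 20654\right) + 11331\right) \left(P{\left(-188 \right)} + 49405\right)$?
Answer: $- \frac{2809862658400616}{125} \approx -2.2479 \cdot 10^{13}$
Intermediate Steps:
$P{\left(N \right)} = \frac{1}{63 + N}$
$\left(\left(-3519 - 24161\right) \left(-4216 + 20654\right) + 11331\right) \left(P{\left(-188 \right)} + 49405\right) = \left(\left(-3519 - 24161\right) \left(-4216 + 20654\right) + 11331\right) \left(\frac{1}{63 - 188} + 49405\right) = \left(\left(-27680\right) 16438 + 11331\right) \left(\frac{1}{-125} + 49405\right) = \left(-455003840 + 11331\right) \left(- \frac{1}{125} + 49405\right) = \left(-454992509\right) \frac{6175624}{125} = - \frac{2809862658400616}{125}$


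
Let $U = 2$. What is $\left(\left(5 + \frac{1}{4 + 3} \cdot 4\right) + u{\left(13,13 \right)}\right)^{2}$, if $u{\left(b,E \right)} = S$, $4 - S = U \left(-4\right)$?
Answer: $\frac{15129}{49} \approx 308.75$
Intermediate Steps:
$S = 12$ ($S = 4 - 2 \left(-4\right) = 4 - -8 = 4 + 8 = 12$)
$u{\left(b,E \right)} = 12$
$\left(\left(5 + \frac{1}{4 + 3} \cdot 4\right) + u{\left(13,13 \right)}\right)^{2} = \left(\left(5 + \frac{1}{4 + 3} \cdot 4\right) + 12\right)^{2} = \left(\left(5 + \frac{1}{7} \cdot 4\right) + 12\right)^{2} = \left(\left(5 + \frac{4}{7}\right) + 12\right)^{2} = \left(\frac{39}{7} + 12\right)^{2} = \left(\frac{123}{7}\right)^{2} = \frac{15129}{49}$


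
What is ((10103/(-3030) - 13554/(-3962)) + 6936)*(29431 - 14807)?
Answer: 304423236150064/3001215 ≈ 1.0143e+8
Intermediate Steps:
((10103/(-3030) - 13554/(-3962)) + 6936)*(29431 - 14807) = ((10103*(-1/3030) - 13554*(-1/3962)) + 6936)*14624 = ((-10103/3030 + 6777/1981) + 6936)*14624 = (520267/6002430 + 6936)*14624 = (41633374747/6002430)*14624 = 304423236150064/3001215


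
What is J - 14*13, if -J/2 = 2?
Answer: -186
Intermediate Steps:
J = -4 (J = -2*2 = -4)
J - 14*13 = -4 - 14*13 = -4 - 182 = -186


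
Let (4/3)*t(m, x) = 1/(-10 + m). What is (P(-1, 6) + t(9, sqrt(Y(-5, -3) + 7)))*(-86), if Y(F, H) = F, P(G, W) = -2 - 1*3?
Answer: 989/2 ≈ 494.50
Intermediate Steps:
P(G, W) = -5 (P(G, W) = -2 - 3 = -5)
t(m, x) = 3/(4*(-10 + m))
(P(-1, 6) + t(9, sqrt(Y(-5, -3) + 7)))*(-86) = (-5 + 3/(4*(-10 + 9)))*(-86) = (-5 + (3/4)/(-1))*(-86) = (-5 + (3/4)*(-1))*(-86) = (-5 - 3/4)*(-86) = -23/4*(-86) = 989/2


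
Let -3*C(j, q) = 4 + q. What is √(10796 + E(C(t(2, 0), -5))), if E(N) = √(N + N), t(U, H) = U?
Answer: √(97164 + 3*√6)/3 ≈ 103.91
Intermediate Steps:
C(j, q) = -4/3 - q/3 (C(j, q) = -(4 + q)/3 = -4/3 - q/3)
E(N) = √2*√N (E(N) = √(2*N) = √2*√N)
√(10796 + E(C(t(2, 0), -5))) = √(10796 + √2*√(-4/3 - ⅓*(-5))) = √(10796 + √2*√(-4/3 + 5/3)) = √(10796 + √2*√(⅓)) = √(10796 + √2*(√3/3)) = √(10796 + √6/3)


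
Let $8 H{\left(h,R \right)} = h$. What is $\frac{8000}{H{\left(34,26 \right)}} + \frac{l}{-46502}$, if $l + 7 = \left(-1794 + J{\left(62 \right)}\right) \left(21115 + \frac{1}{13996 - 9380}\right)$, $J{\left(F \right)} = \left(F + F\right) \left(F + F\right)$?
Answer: $- \frac{7817802406275}{1824552472} \approx -4284.8$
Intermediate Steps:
$J{\left(F \right)} = 4 F^{2}$ ($J{\left(F \right)} = 2 F 2 F = 4 F^{2}$)
$H{\left(h,R \right)} = \frac{h}{8}$
$l = \frac{661897301075}{2308}$ ($l = -7 + \left(-1794 + 4 \cdot 62^{2}\right) \left(21115 + \frac{1}{13996 - 9380}\right) = -7 + \left(-1794 + 4 \cdot 3844\right) \left(21115 + \frac{1}{4616}\right) = -7 + \left(-1794 + 15376\right) \left(21115 + \frac{1}{4616}\right) = -7 + 13582 \cdot \frac{97466841}{4616} = -7 + \frac{661897317231}{2308} = \frac{661897301075}{2308} \approx 2.8678 \cdot 10^{8}$)
$\frac{8000}{H{\left(34,26 \right)}} + \frac{l}{-46502} = \frac{8000}{\frac{1}{8} \cdot 34} + \frac{661897301075}{2308 \left(-46502\right)} = \frac{8000}{\frac{17}{4}} + \frac{661897301075}{2308} \left(- \frac{1}{46502}\right) = 8000 \cdot \frac{4}{17} - \frac{661897301075}{107326616} = \frac{32000}{17} - \frac{661897301075}{107326616} = - \frac{7817802406275}{1824552472}$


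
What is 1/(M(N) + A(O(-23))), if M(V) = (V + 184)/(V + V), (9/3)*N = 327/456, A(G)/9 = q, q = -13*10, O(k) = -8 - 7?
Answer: -218/171047 ≈ -0.0012745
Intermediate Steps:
O(k) = -15
q = -130
A(G) = -1170 (A(G) = 9*(-130) = -1170)
N = 109/456 (N = (327/456)/3 = (327*(1/456))/3 = (⅓)*(109/152) = 109/456 ≈ 0.23904)
M(V) = (184 + V)/(2*V) (M(V) = (184 + V)/((2*V)) = (184 + V)*(1/(2*V)) = (184 + V)/(2*V))
1/(M(N) + A(O(-23))) = 1/((184 + 109/456)/(2*(109/456)) - 1170) = 1/((½)*(456/109)*(84013/456) - 1170) = 1/(84013/218 - 1170) = 1/(-171047/218) = -218/171047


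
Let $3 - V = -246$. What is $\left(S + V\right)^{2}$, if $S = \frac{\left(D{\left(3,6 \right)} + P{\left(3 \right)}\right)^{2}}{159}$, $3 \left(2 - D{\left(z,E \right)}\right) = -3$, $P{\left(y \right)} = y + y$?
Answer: $\frac{174874176}{2809} \approx 62255.0$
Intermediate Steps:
$V = 249$ ($V = 3 - -246 = 3 + 246 = 249$)
$P{\left(y \right)} = 2 y$
$D{\left(z,E \right)} = 3$ ($D{\left(z,E \right)} = 2 - -1 = 2 + 1 = 3$)
$S = \frac{27}{53}$ ($S = \frac{\left(3 + 2 \cdot 3\right)^{2}}{159} = \left(3 + 6\right)^{2} \cdot \frac{1}{159} = 9^{2} \cdot \frac{1}{159} = 81 \cdot \frac{1}{159} = \frac{27}{53} \approx 0.50943$)
$\left(S + V\right)^{2} = \left(\frac{27}{53} + 249\right)^{2} = \left(\frac{13224}{53}\right)^{2} = \frac{174874176}{2809}$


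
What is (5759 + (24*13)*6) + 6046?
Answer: 13677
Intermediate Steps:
(5759 + (24*13)*6) + 6046 = (5759 + 312*6) + 6046 = (5759 + 1872) + 6046 = 7631 + 6046 = 13677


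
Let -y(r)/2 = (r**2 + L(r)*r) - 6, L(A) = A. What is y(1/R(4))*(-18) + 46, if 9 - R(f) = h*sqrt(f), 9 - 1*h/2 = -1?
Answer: -163298/961 ≈ -169.93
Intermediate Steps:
h = 20 (h = 18 - 2*(-1) = 18 + 2 = 20)
R(f) = 9 - 20*sqrt(f)
y(r) = 12 - 4*r**2 (y(r) = -2*((r**2 + r*r) - 6) = -2*((r**2 + r**2) - 6) = -2*(2*r**2 - 6) = -2*(-6 + 2*r**2) = 12 - 4*r**2)
y(1/R(4))*(-18) + 46 = (12 - 4/(9 - 20*sqrt(4))**2)*(-18) + 46 = (12 - 4/(9 - 20*2)**2)*(-18) + 46 = (12 - 4/(9 - 40)**2)*(-18) + 46 = (12 - 4*(1/(-31))**2)*(-18) + 46 = (12 - 4*(-1/31)**2)*(-18) + 46 = (12 - 4*1/961)*(-18) + 46 = (12 - 4/961)*(-18) + 46 = (11528/961)*(-18) + 46 = -207504/961 + 46 = -163298/961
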